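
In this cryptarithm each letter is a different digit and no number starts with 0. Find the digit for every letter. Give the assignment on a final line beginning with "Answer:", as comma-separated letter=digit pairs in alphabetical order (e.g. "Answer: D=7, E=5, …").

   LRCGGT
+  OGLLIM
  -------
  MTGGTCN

Step 1. [col 1: T + M ≡ N (mod 10)] several values work for M in column 1 (T + M ≡ N (mod 10), carry-in 0); try M=1. So M=1.
Step 2. [col 1: T + M ≡ N (mod 10)] no forcing yet in column 1 (carry-in 0); T=3 is free and consistent — try it, so T=3.
Step 3. [col 1: T + M ≡ N (mod 10)] in column 1 we have T+M≡N with carry-in 0; given T=3, M=1 and digits 1,3 already taken and all letters distinct, that pins N to 4. So N=4.
Step 4. [col 2: G + I ≡ C (mod 10)] no forcing yet in column 2 (carry-in 0); G=6 is free and consistent — try it, so G=6.
Step 5. [col 2: G + I ≡ C (mod 10)] no forcing yet in column 2 (carry-in 0); C=8 is free and consistent — try it. So C=8.
Step 6. [col 2: G + I ≡ C (mod 10)] column 2: given G=6, C=8, carry-in 0, and digits 1,3,4,6,8 already taken and all letters distinct, G+I≡C (mod 10) forces I=2 ⇒ I=2.
Step 7. [col 3: G + L ≡ T (mod 10)] in column 3 we have G+L≡T with carry-in 0; given G=6, T=3 and digits 1,2,3,4,6,8 already taken and all letters distinct, that pins L to 7. So L=7.
Step 8. [col 5: R + G ≡ G (mod 10)] column 5 reads R+G+carry(1)=G with G=6; with digits 1,2,3,4,6,7,8 already taken and all letters distinct, the only value for R is 9, so R=9.
Step 9. [col 6: L + O ≡ T (mod 10)] from column 6 (L=7, T=3, carry-in 1, digits 1,2,3,4,6,7,8,9 already taken and all letters distinct): O must equal 5. So O=5.

Answer: C=8, G=6, I=2, L=7, M=1, N=4, O=5, R=9, T=3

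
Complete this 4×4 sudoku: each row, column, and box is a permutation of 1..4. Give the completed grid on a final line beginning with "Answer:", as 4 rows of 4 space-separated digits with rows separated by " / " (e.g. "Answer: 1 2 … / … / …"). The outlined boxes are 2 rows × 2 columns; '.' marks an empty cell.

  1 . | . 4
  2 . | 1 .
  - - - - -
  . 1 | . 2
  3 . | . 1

Step 1. [r1c2∈{3}] nothing but 3 survives at r1c2, so r1c2=3.
Step 2. [r3c1∈{4}] r3c1's peers cover all but 4. So r3c1=4.
Step 3. [r1c3∈{2}] r1c3's peers cover all but 2, so r1c3=2.
Step 4. [r4c3∈{4}] r4c3's peers cover all but 4. So r4c3=4.
Step 5. [r2c2∈{4}] only 4 remains possible at r2c2. So r2c2=4.
Step 6. [r3c3∈{3}] r3c3 has the single candidate 3. So r3c3=3.
Step 7. [r4c2∈{2}] r4c2 has the single candidate 2. So r4c2=2.
Step 8. [r2c4∈{3}] r2c4's peers cover all but 3, so r2c4=3.

Answer: 1 3 2 4 / 2 4 1 3 / 4 1 3 2 / 3 2 4 1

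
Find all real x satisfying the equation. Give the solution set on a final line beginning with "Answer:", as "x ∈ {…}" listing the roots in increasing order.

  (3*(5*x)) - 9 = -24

Step 1. [(3*(5*x)) - 9 = -24] 3 divides every term; factor it out ⇒ factor: (5*x) - 3 = -8.
Step 2. [(5*x) - 3 = -8] -3 is outermost — add 3 both sides, so sub: 5*x = -5.
Step 3. [5*x = -5] 5 out front; divide by 5. So div: x = -1.

Answer: x ∈ {-1}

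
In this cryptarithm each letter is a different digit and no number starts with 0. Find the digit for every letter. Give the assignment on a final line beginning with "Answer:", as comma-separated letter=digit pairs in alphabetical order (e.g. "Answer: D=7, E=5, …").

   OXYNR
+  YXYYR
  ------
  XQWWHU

Step 1. [col 1: R + R ≡ U (mod 10)] no forcing yet in column 1 (carry-in 0); R=9 is free and consistent — try it ⇒ R=9.
Step 2. [X] the sum has 6 digits but both addends have 5; that extra leading digit X is the final carry, namely 1, so X=1.
Step 3. [col 1: R + R ≡ U (mod 10)] from column 1 (R=9, carry-in 0, digits 1,9 already taken and all letters distinct): U must equal 8. So U=8.
Step 4. [col 2: N + Y ≡ H (mod 10)] no forcing yet in column 2 (carry-in 1); Y=6 is free and consistent — try it ⇒ Y=6.
Step 5. [col 2: N + Y ≡ H (mod 10)] column 2 (N + Y ≡ H (mod 10), carry-in 1) doesn't pin H yet; pick H=2 and continue, so H=2.
Step 6. [col 2: N + Y ≡ H (mod 10)] column 2: given Y=6, H=2, carry-in 1, and digits 1,2,6,8,9 already taken and all letters distinct, N+Y≡H (mod 10) forces N=5. So N=5.
Step 7. [col 3: Y + Y ≡ W (mod 10)] column 3: given Y=6, carry-in 1, and digits 1,2,5,6,8,9 already taken and all letters distinct, Y+Y≡W (mod 10) forces W=3. So W=3.
Step 8. [col 5: O + Y ≡ Q (mod 10)] column 5: given Y=6, carry-in 0, and digits 1,2,3,5,6,8,9 already taken and all letters distinct, O+Y≡Q (mod 10) forces O=4. So O=4.
Step 9. [col 5: O + Y ≡ Q (mod 10)] in column 5 we have O+Y≡Q with carry-in 0; given O=4, Y=6 and digits 1,2,3,4,5,6,8,9 already taken and all letters distinct, that pins Q to 0 ⇒ Q=0.

Answer: H=2, N=5, O=4, Q=0, R=9, U=8, W=3, X=1, Y=6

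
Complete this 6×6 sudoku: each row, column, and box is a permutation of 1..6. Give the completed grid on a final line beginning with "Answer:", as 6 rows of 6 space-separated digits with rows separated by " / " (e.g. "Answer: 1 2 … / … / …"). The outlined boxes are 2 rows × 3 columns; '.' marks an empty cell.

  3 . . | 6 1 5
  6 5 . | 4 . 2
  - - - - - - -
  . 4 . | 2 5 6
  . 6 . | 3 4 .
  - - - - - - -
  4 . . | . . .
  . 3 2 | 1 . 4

Step 1. [r2c3∈{1}] r2c3 is down to just 1, so r2c3=1.
Step 2. [r4c3∈{5}] nothing but 5 survives at r4c3 ⇒ r4c3=5.
Step 3. [r5c5∈{2,3,6}] in row 5, 2 fits only at r5c5, so r5c5=2.
Step 4. [r3c1∈{1}] only 1 remains possible at r3c1. So r3c1=1.
Step 5. [r6c5∈{6}] only 6 remains possible at r6c5 ⇒ r6c5=6.
Step 6. [r4c1∈{2}] r4c1's peers cover all but 2, so r4c1=2.
Step 7. [r6c1∈{5}] only 5 remains possible at r6c1, so r6c1=5.
Step 8. [r4c6∈{1}] nothing but 1 survives at r4c6 ⇒ r4c6=1.
Step 9. [r5c4∈{5}] r5c4 is down to just 5. So r5c4=5.
Step 10. [r1c3∈{4}] r1c3 is down to just 4 ⇒ r1c3=4.
Step 11. [r1c2∈{2}] r1c2 has the single candidate 2, so r1c2=2.
Step 12. [r3c3∈{3}] r3c3 has the single candidate 3, so r3c3=3.
Step 13. [r2c5∈{3}] r2c5 is down to just 3 ⇒ r2c5=3.
Step 14. [r5c6∈{3}] r5c6 has the single candidate 3, so r5c6=3.
Step 15. [r5c3∈{6}] r5c3 has the single candidate 6 ⇒ r5c3=6.
Step 16. [r5c2∈{1}] nothing but 1 survives at r5c2, so r5c2=1.

Answer: 3 2 4 6 1 5 / 6 5 1 4 3 2 / 1 4 3 2 5 6 / 2 6 5 3 4 1 / 4 1 6 5 2 3 / 5 3 2 1 6 4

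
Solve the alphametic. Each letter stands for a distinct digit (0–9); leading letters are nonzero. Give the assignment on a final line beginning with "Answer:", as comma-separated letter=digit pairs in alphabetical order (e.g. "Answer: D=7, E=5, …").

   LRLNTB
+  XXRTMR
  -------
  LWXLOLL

Step 1. [col 1: B + R ≡ L (mod 10)] several values work for L in column 1 (B + R ≡ L (mod 10), carry-in 0); try L=1, so L=1.
Step 2. [col 1: B + R ≡ L (mod 10)] several values work for B in column 1 (B + R ≡ L (mod 10), carry-in 0); try B=2 ⇒ B=2.
Step 3. [col 1: B + R ≡ L (mod 10)] column 1: given B=2, L=1, carry-in 0, and digits 1,2 already taken and all letters distinct, B+R≡L (mod 10) forces R=9 ⇒ R=9.
Step 4. [col 2: T + M ≡ L (mod 10)] column 2 (T + M ≡ L (mod 10), carry-in 1) doesn't pin M yet; pick M=3 and continue. So M=3.
Step 5. [col 2: T + M ≡ L (mod 10)] column 2: given M=3, L=1, carry-in 1, and digits 1,2,3,9 already taken and all letters distinct, T+M≡L (mod 10) forces T=7, so T=7.
Step 6. [col 3: N + T ≡ O (mod 10)] N=6 is one option consistent with column 3 (N + T ≡ O (mod 10), carry-in 1) — take it. So N=6.
Step 7. [col 3: N + T ≡ O (mod 10)] column 3 reads N+T+carry(1)=O with N=6, T=7; with digits 1,2,3,6,7,9 already taken and all letters distinct, the only value for O is 4, so O=4.
Step 8. [col 5: R + X ≡ X (mod 10)] X=8 is one option consistent with column 5 (R + X ≡ X (mod 10), carry-in 1) — take it ⇒ X=8.
Step 9. [col 6: L + X ≡ W (mod 10)] from column 6 (L=1, X=8, carry-in 1, digits 1,2,3,4,6,7,8,9 already taken and all letters distinct): W must equal 0 ⇒ W=0.

Answer: B=2, L=1, M=3, N=6, O=4, R=9, T=7, W=0, X=8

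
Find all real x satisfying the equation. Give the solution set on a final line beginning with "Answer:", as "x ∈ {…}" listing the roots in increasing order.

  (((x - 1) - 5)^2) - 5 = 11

Step 1. [(((x - 1) - 5)^2) - 5 = 11] 5 comes off first (add 5) ⇒ sub: ((x - 1) - 5)^2 = 16.
Step 2. [((x - 1) - 5)^2 = 16] LHS squared, RHS 16 ≥ 0: apply √ (±). So sqrt: (x - 1) - 5 = 4 or -4.
Step 3. [(x - 1) - 5 = 4 or -4] add 5: x sits inside (… - 5). So sub: x - 1 = 9 or 1.
Step 4. [x - 1 = 9 or 1] -1 is outermost — add 1 both sides ⇒ sub: x = 10 or 2.

Answer: x ∈ {2, 10}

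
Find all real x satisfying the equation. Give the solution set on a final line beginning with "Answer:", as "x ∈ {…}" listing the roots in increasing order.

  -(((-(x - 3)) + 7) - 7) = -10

Step 1. [-(((-(x - 3)) + 7) - 7) = -10] LHS negated; negate both sides, so neg: ((-(x - 3)) + 7) - 7 = 10.
Step 2. [((-(x - 3)) + 7) - 7 = 10] the outer -7 inverts by adding 7. So sub: (-(x - 3)) + 7 = 17.
Step 3. [(-(x - 3)) + 7 = 17] subtract 7: x sits inside (… + 7). So sub: -(x - 3) = 10.
Step 4. [-(x - 3) = 10] flip signs both sides ⇒ neg: x - 3 = -10.
Step 5. [x - 3 = -10] 3 comes off first (add 3). So sub: x = -7.

Answer: x ∈ {-7}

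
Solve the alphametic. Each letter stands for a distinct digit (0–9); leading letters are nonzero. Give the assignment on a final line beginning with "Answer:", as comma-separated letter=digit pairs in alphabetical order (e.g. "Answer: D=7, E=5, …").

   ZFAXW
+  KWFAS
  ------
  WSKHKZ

Step 1. [col 1: W + S ≡ Z (mod 10)] several values work for Z in column 1 (W + S ≡ Z (mod 10), carry-in 0); try Z=5 ⇒ Z=5.
Step 2. [col 1: W + S ≡ Z (mod 10)] column 1 (W + S ≡ Z (mod 10), carry-in 0) doesn't pin W yet; pick W=1 and continue. So W=1.
Step 3. [col 1: W + S ≡ Z (mod 10)] column 1: given W=1, Z=5, carry-in 0, and digits 1,5 already taken and all letters distinct, W+S≡Z (mod 10) forces S=4 ⇒ S=4.
Step 4. [col 2: X + A ≡ K (mod 10)] X=6 is one option consistent with column 2 (X + A ≡ K (mod 10), carry-in 0) — take it. So X=6.
Step 5. [col 2: X + A ≡ K (mod 10)] K=9 is one option consistent with column 2 (X + A ≡ K (mod 10), carry-in 0) — take it ⇒ K=9.
Step 6. [col 2: X + A ≡ K (mod 10)] in column 2 we have X+A≡K with carry-in 0; given X=6, K=9 and digits 1,4,5,6,9 already taken and all letters distinct, that pins A to 3. So A=3.
Step 7. [col 3: A + F ≡ H (mod 10)] column 3 reads A+F+carry(0)=H with A=3; with digits 1,3,4,5,6,9 already taken and all letters distinct, the only value for F is 7 ⇒ F=7.
Step 8. [col 3: A + F ≡ H (mod 10)] column 3: given A=3, F=7, carry-in 0, and digits 1,3,4,5,6,7,9 already taken and all letters distinct, A+F≡H (mod 10) forces H=0, so H=0.

Answer: A=3, F=7, H=0, K=9, S=4, W=1, X=6, Z=5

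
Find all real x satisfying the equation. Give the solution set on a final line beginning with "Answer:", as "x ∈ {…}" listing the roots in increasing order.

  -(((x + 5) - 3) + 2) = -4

Step 1. [-(((x + 5) - 3) + 2) = -4] flip signs both sides. So neg: ((x + 5) - 3) + 2 = 4.
Step 2. [((x + 5) - 3) + 2 = 4] subtract 2: x sits inside (… + 2) ⇒ sub: (x + 5) - 3 = 2.
Step 3. [(x + 5) - 3 = 2] the outer -3 inverts by adding 3. So sub: x + 5 = 5.
Step 4. [x + 5 = 5] 5 comes off first (subtract 5) ⇒ sub: x = 0.

Answer: x ∈ {0}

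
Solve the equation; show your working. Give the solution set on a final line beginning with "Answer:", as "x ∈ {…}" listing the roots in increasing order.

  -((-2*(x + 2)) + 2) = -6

Step 1. [-((-2*(x + 2)) + 2) = -6] leading − — multiply by −1 ⇒ neg: (-2*(x + 2)) + 2 = 6.
Step 2. [(-2*(x + 2)) + 2 = 6] -2 | LHS and -2 | 6: pull -2 out, so factor: (x + 2) - 1 = -3.
Step 3. [(x + 2) - 1 = -3] add 1: x sits inside (… - 1) ⇒ sub: x + 2 = -2.
Step 4. [x + 2 = -2] 2 comes off first (subtract 2) ⇒ sub: x = -4.

Answer: x ∈ {-4}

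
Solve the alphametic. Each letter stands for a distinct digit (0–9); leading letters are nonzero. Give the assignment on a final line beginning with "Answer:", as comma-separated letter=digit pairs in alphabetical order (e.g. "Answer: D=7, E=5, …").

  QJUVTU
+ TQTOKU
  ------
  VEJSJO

Step 1. [col 1: U + U ≡ O (mod 10)] several values work for U in column 1 (U + U ≡ O (mod 10), carry-in 0); try U=2. So U=2.
Step 2. [col 1: U + U ≡ O (mod 10)] column 1 reads U+U+carry(0)=O with U=2; with digits 2 already taken and all letters distinct, the only value for O is 4, so O=4.
Step 3. [col 2: T + K ≡ J (mod 10)] no forcing yet in column 2 (carry-in 0); T=5 is free and consistent — try it ⇒ T=5.
Step 4. [col 2: T + K ≡ J (mod 10)] K=3 is one option consistent with column 2 (T + K ≡ J (mod 10), carry-in 0) — take it ⇒ K=3.
Step 5. [col 2: T + K ≡ J (mod 10)] column 2: given T=5, K=3, carry-in 0, and digits 2,3,4,5 already taken and all letters distinct, T+K≡J (mod 10) forces J=8, so J=8.
Step 6. [col 3: V + O ≡ S (mod 10)] column 3 (V + O ≡ S (mod 10), carry-in 0) doesn't pin S yet; pick S=0 and continue. So S=0.
Step 7. [col 3: V + O ≡ S (mod 10)] from column 3 (O=4, S=0, carry-in 0, digits 0,2,3,4,5,8 already taken and all letters distinct): V must equal 6. So V=6.
Step 8. [col 5: J + Q ≡ E (mod 10)] column 5 (J + Q ≡ E (mod 10), carry-in 0) doesn't pin E yet; pick E=9 and continue, so E=9.
Step 9. [col 5: J + Q ≡ E (mod 10)] column 5: given J=8, E=9, carry-in 0, and digits 0,2,3,4,5,6,8,9 already taken and all letters distinct, J+Q≡E (mod 10) forces Q=1 ⇒ Q=1.

Answer: E=9, J=8, K=3, O=4, Q=1, S=0, T=5, U=2, V=6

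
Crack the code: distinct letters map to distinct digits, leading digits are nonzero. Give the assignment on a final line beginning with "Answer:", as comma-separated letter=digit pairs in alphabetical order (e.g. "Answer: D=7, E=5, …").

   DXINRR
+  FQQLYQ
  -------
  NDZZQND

Step 1. [N] N is the leading digit of a 7-digit sum of two 6-digit numbers; the final carry is exactly 1, so N=1.
Step 2. [col 1: R + Q ≡ D (mod 10)] several values work for R in column 1 (R + Q ≡ D (mod 10), carry-in 0); try R=3 ⇒ R=3.
Step 3. [col 1: R + Q ≡ D (mod 10)] several values work for D in column 1 (R + Q ≡ D (mod 10), carry-in 0); try D=7. So D=7.
Step 4. [col 1: R + Q ≡ D (mod 10)] column 1 reads R+Q+carry(0)=D with R=3, D=7; with digits 1,3,7 already taken and all letters distinct, the only value for Q is 4 ⇒ Q=4.
Step 5. [col 2: R + Y ≡ N (mod 10)] column 2 reads R+Y+carry(0)=N with R=3, N=1; with digits 1,3,4,7 already taken and all letters distinct, the only value for Y is 8. So Y=8.
Step 6. [col 3: N + L ≡ Q (mod 10)] from column 3 (N=1, Q=4, carry-in 1, digits 1,3,4,7,8 already taken and all letters distinct): L must equal 2. So L=2.
Step 7. [col 4: I + Q ≡ Z (mod 10)] column 4 (I + Q ≡ Z (mod 10), carry-in 0) doesn't pin I yet; pick I=6 and continue, so I=6.
Step 8. [col 4: I + Q ≡ Z (mod 10)] column 4 reads I+Q+carry(0)=Z with I=6, Q=4; with digits 1,2,3,4,6,7,8 already taken and all letters distinct, the only value for Z is 0. So Z=0.
Step 9. [col 5: X + Q ≡ Z (mod 10)] from column 5 (Q=4, Z=0, carry-in 1, digits 0,1,2,3,4,6,7,8 already taken and all letters distinct): X must equal 5. So X=5.
Step 10. [col 6: D + F ≡ D (mod 10)] column 6: given D=7, carry-in 1, and digits 0,1,2,3,4,5,6,7,8 already taken and all letters distinct, D+F≡D (mod 10) forces F=9. So F=9.

Answer: D=7, F=9, I=6, L=2, N=1, Q=4, R=3, X=5, Y=8, Z=0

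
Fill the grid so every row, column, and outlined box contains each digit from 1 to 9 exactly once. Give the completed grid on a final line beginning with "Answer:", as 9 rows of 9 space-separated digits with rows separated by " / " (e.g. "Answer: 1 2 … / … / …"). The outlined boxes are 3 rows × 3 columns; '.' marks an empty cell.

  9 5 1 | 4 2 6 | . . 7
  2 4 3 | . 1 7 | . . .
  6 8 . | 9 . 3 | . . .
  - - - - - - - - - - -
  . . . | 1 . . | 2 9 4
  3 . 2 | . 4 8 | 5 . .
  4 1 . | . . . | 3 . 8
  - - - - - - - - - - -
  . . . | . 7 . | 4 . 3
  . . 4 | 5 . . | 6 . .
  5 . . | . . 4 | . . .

Step 1. [r9c7∈{1,7,8,9}] r9c7 is the only open cell in col 7 admitting 7, so r9c7=7.
Step 2. [r5c2∈{6,7,9}] 9 has one home in row 5: r5c2, so r5c2=9.
Step 3. [r9c4∈{2,3,6,8}] col 4 places 3 nowhere but r9c4, so r9c4=3.
Step 4. [r7c8∈{1,2,5,8}] across row 7, 5 lands solely at r7c8, so r7c8=5.
Step 5. [r4c6∈{5}] only 5 remains possible at r4c6, so r4c6=5.
Step 6. [r2c9∈{5,6,9}] 5 has one home in row 2: r2c9 ⇒ r2c9=5.
Step 7. [r5c9∈{1,6}] 6 has one home in col 9: r5c9 ⇒ r5c9=6.
Step 8. [r5c8∈{1,7}] r5c8 is the only open cell in row 5 admitting 1 ⇒ r5c8=1.
Step 9. [r9c9∈{1,2,9}] in row 9, 1 fits only at r9c9 ⇒ r9c9=1.
Step 10. [r1c7∈{8}] r1c7 has the single candidate 8, so r1c7=8.
Step 11. [r8c9∈{2,9}] col 9 places 9 nowhere but r8c9. So r8c9=9.
Step 12. [r8c5∈{8}] nothing but 8 survives at r8c5. So r8c5=8.
Step 13. [r8c8∈{2}] r8c8's peers cover all but 2. So r8c8=2.
Step 14. [r6c8∈{7}] nothing but 7 survives at r6c8 ⇒ r6c8=7.
Step 15. [r8c6∈{1}] r8c6's peers cover all but 1. So r8c6=1.
Step 16. [r8c1∈{7}] nothing but 7 survives at r8c1, so r8c1=7.
Step 17. [r4c2∈{6,7}] r4c2 is the only open cell in col 2 admitting 7 ⇒ r4c2=7.
Step 18. [r4c1∈{8}] nothing but 8 survives at r4c1 ⇒ r4c1=8.
Step 19. [r4c3∈{6}] only 6 remains possible at r4c3, so r4c3=6.
Step 20. [r9c2∈{2,6}] across row 9, 2 lands solely at r9c2. So r9c2=2.
Step 21. [r9c5∈{6,9}] across row 9, 6 lands solely at r9c5 ⇒ r9c5=6.
Step 22. [r7c6∈{2,9}] r7c6 is the only open cell in box 8 admitting 9 ⇒ r7c6=9.
Step 23. [r9c8∈{8}] nothing but 8 survives at r9c8. So r9c8=8.
Step 24. [r7c4∈{2}] only 2 remains possible at r7c4, so r7c4=2.
Step 25. [r3c7∈{1}] r3c7 is down to just 1, so r3c7=1.
Step 26. [r3c3∈{7}] nothing but 7 survives at r3c3 ⇒ r3c3=7.
Step 27. [r6c3∈{5}] nothing but 5 survives at r6c3 ⇒ r6c3=5.
Step 28. [r3c5∈{5}] r3c5's peers cover all but 5 ⇒ r3c5=5.
Step 29. [r6c4∈{6}] nothing but 6 survives at r6c4 ⇒ r6c4=6.
Step 30. [r9c3∈{9}] r9c3 is down to just 9. So r9c3=9.
Step 31. [r3c8∈{4}] r3c8 has the single candidate 4. So r3c8=4.
Step 32. [r7c1∈{1}] r7c1 has the single candidate 1, so r7c1=1.
Step 33. [r6c6∈{2}] r6c6 is down to just 2 ⇒ r6c6=2.
Step 34. [r2c4∈{8}] r2c4 is down to just 8 ⇒ r2c4=8.
Step 35. [r6c5∈{9}] r6c5 has the single candidate 9, so r6c5=9.
Step 36. [r3c9∈{2}] only 2 remains possible at r3c9. So r3c9=2.
Step 37. [r2c8∈{6}] r2c8 is down to just 6 ⇒ r2c8=6.
Step 38. [r2c7∈{9}] r2c7 is down to just 9, so r2c7=9.
Step 39. [r7c2∈{6}] only 6 remains possible at r7c2 ⇒ r7c2=6.
Step 40. [r4c5∈{3}] only 3 remains possible at r4c5. So r4c5=3.
Step 41. [r1c8∈{3}] only 3 remains possible at r1c8. So r1c8=3.
Step 42. [r7c3∈{8}] r7c3 is down to just 8. So r7c3=8.
Step 43. [r8c2∈{3}] r8c2's peers cover all but 3 ⇒ r8c2=3.
Step 44. [r5c4∈{7}] only 7 remains possible at r5c4 ⇒ r5c4=7.

Answer: 9 5 1 4 2 6 8 3 7 / 2 4 3 8 1 7 9 6 5 / 6 8 7 9 5 3 1 4 2 / 8 7 6 1 3 5 2 9 4 / 3 9 2 7 4 8 5 1 6 / 4 1 5 6 9 2 3 7 8 / 1 6 8 2 7 9 4 5 3 / 7 3 4 5 8 1 6 2 9 / 5 2 9 3 6 4 7 8 1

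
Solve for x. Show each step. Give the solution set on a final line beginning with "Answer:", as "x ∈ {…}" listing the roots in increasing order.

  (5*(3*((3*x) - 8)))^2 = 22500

Step 1. [(5*(3*((3*x) - 8)))^2 = 22500] LHS squared, RHS 22500 ≥ 0: apply √ (±). So sqrt: 5*(3*((3*x) - 8)) = 150 or -150.
Step 2. [5*(3*((3*x) - 8)) = 150 or -150] LHS = 5·(…); ÷5 both sides. So div: 3*((3*x) - 8) = 30 or -30.
Step 3. [3*((3*x) - 8) = 30 or -30] leading coefficient 3: divide by 3. So div: (3*x) - 8 = 10 or -10.
Step 4. [(3*x) - 8 = 10 or -10] peel the -8: add 8 from each side, so sub: 3*x = 18 or -2.
Step 5. [3*x = 18 or -2] 3·(inner) — divide through by 3, so div: x = 6 or -2/3.

Answer: x ∈ {-2/3, 6}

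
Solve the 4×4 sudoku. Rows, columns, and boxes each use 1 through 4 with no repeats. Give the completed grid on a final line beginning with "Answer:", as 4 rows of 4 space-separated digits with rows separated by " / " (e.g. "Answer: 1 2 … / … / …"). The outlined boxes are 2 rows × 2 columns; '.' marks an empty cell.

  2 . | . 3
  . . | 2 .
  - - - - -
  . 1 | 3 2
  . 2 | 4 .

Step 1. [r2c1∈{1,3,4}] 1 has one home in col 1: r2c1 ⇒ r2c1=1.
Step 2. [r2c4∈{4}] r2c4 is down to just 4. So r2c4=4.
Step 3. [r3c1∈{4}] nothing but 4 survives at r3c1 ⇒ r3c1=4.
Step 4. [r1c2∈{4}] only 4 remains possible at r1c2. So r1c2=4.
Step 5. [r4c1∈{3}] r4c1 is down to just 3, so r4c1=3.
Step 6. [r2c2∈{3}] only 3 remains possible at r2c2, so r2c2=3.
Step 7. [r1c3∈{1}] only 1 remains possible at r1c3 ⇒ r1c3=1.
Step 8. [r4c4∈{1}] r4c4 has the single candidate 1. So r4c4=1.

Answer: 2 4 1 3 / 1 3 2 4 / 4 1 3 2 / 3 2 4 1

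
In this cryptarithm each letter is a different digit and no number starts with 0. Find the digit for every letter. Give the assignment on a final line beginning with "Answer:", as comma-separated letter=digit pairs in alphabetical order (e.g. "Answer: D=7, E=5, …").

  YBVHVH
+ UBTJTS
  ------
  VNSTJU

Step 1. [col 1: H + S ≡ U (mod 10)] column 1 (H + S ≡ U (mod 10), carry-in 0) doesn't pin H yet; pick H=2 and continue ⇒ H=2.
Step 2. [col 1: H + S ≡ U (mod 10)] several values work for S in column 1 (H + S ≡ U (mod 10), carry-in 0); try S=9, so S=9.
Step 3. [col 1: H + S ≡ U (mod 10)] column 1 reads H+S+carry(0)=U with H=2, S=9; with digits 2,9 already taken and all letters distinct, the only value for U is 1, so U=1.
Step 4. [col 2: V + T ≡ J (mod 10)] V=6 is one option consistent with column 2 (V + T ≡ J (mod 10), carry-in 1) — take it, so V=6.
Step 5. [col 2: V + T ≡ J (mod 10)] column 2 (V + T ≡ J (mod 10), carry-in 1) doesn't pin T yet; pick T=3 and continue, so T=3.
Step 6. [col 2: V + T ≡ J (mod 10)] column 2: given V=6, T=3, carry-in 1, and digits 1,2,3,6,9 already taken and all letters distinct, V+T≡J (mod 10) forces J=0 ⇒ J=0.
Step 7. [col 5: B + B ≡ N (mod 10)] B=4 is one option consistent with column 5 (B + B ≡ N (mod 10), carry-in 0) — take it, so B=4.
Step 8. [col 5: B + B ≡ N (mod 10)] from column 5 (B=4, carry-in 0, digits 0,1,2,3,4,6,9 already taken and all letters distinct): N must equal 8, so N=8.
Step 9. [col 6: Y + U ≡ V (mod 10)] column 6: given U=1, V=6, carry-in 0, and digits 0,1,2,3,4,6,8,9 already taken and all letters distinct, Y+U≡V (mod 10) forces Y=5, so Y=5.

Answer: B=4, H=2, J=0, N=8, S=9, T=3, U=1, V=6, Y=5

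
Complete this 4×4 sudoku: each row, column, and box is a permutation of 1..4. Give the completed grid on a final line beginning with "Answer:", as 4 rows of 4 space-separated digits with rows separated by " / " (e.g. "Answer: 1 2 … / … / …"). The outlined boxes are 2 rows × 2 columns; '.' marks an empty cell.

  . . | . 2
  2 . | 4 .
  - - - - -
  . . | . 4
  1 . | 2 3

Step 1. [r2c2∈{1,3}] in row 2, 3 fits only at r2c2 ⇒ r2c2=3.
Step 2. [r1c2∈{1,4}] r1c2 is the only open cell in col 2 admitting 1. So r1c2=1.
Step 3. [r3c2∈{2}] r3c2 is down to just 2 ⇒ r3c2=2.
Step 4. [r4c2∈{4}] nothing but 4 survives at r4c2. So r4c2=4.
Step 5. [r2c4∈{1}] r2c4 has the single candidate 1. So r2c4=1.
Step 6. [r3c3∈{1}] r3c3's peers cover all but 1, so r3c3=1.
Step 7. [r1c1∈{4}] r1c1 has the single candidate 4, so r1c1=4.
Step 8. [r1c3∈{3}] nothing but 3 survives at r1c3, so r1c3=3.
Step 9. [r3c1∈{3}] r3c1 is down to just 3, so r3c1=3.

Answer: 4 1 3 2 / 2 3 4 1 / 3 2 1 4 / 1 4 2 3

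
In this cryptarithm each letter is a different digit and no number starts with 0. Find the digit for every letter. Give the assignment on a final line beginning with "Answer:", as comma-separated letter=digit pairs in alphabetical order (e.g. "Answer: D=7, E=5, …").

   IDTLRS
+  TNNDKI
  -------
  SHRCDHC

Step 1. [col 1: S + I ≡ C (mod 10)] no forcing yet in column 1 (carry-in 0); S=1 is free and consistent — try it, so S=1.
Step 2. [col 1: S + I ≡ C (mod 10)] column 1 (S + I ≡ C (mod 10), carry-in 0) doesn't pin I yet; pick I=2 and continue, so I=2.
Step 3. [col 1: S + I ≡ C (mod 10)] in column 1 we have S+I≡C with carry-in 0; given S=1, I=2 and digits 1,2 already taken and all letters distinct, that pins C to 3, so C=3.
Step 4. [col 2: R + K ≡ H (mod 10)] K=6 is one option consistent with column 2 (R + K ≡ H (mod 10), carry-in 0) — take it ⇒ K=6.
Step 5. [col 2: R + K ≡ H (mod 10)] R=4 is one option consistent with column 2 (R + K ≡ H (mod 10), carry-in 0) — take it, so R=4.
Step 6. [col 2: R + K ≡ H (mod 10)] column 2: given R=4, K=6, carry-in 0, and digits 1,2,3,4,6 already taken and all letters distinct, R+K≡H (mod 10) forces H=0. So H=0.
Step 7. [col 3: L + D ≡ D (mod 10)] in column 3 we have L+D≡D with carry-in 1; given nothing yet and digits 0,1,2,3,4,6 already taken and all letters distinct, that pins L to 9, so L=9.
Step 8. [col 3: L + D ≡ D (mod 10)] column 3 (L + D ≡ D (mod 10), carry-in 1) doesn't pin D yet; pick D=8 and continue, so D=8.
Step 9. [col 4: T + N ≡ C (mod 10)] column 4 (T + N ≡ C (mod 10), carry-in 1) doesn't pin T yet; pick T=7 and continue, so T=7.
Step 10. [col 4: T + N ≡ C (mod 10)] in column 4 we have T+N≡C with carry-in 1; given T=7, C=3 and digits 0,1,2,3,4,6,7,8,9 already taken and all letters distinct, that pins N to 5 ⇒ N=5.

Answer: C=3, D=8, H=0, I=2, K=6, L=9, N=5, R=4, S=1, T=7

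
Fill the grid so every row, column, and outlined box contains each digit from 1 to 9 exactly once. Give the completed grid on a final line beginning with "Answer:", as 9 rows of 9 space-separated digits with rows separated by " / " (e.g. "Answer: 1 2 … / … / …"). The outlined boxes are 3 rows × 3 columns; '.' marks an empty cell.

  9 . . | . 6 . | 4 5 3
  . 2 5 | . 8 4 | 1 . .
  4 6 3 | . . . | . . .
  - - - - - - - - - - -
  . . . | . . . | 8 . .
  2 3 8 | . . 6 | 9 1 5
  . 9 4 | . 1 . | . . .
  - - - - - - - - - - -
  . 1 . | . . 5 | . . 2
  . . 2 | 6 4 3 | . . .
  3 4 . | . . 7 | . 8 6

Step 1. [r2c1∈{7}] only 7 remains possible at r2c1. So r2c1=7.
Step 2. [r7c5∈{9}] r7c5 has the single candidate 9. So r7c5=9.
Step 3. [r1c4∈{1,2,7}] 7 has one home in row 1: r1c4. So r1c4=7.
Step 4. [r6c9∈{7}] only 7 remains possible at r6c9. So r6c9=7.
Step 5. [r1c6∈{1,2}] across row 1, 2 lands solely at r1c6, so r1c6=2.
Step 6. [r4c5∈{2,3,5,7}] in col 5, 3 fits only at r4c5, so r4c5=3.
Step 7. [r6c7∈{2,3,6}] across col 7, 6 lands solely at r6c7 ⇒ r6c7=6.
Step 8. [r2c9∈{9}] r2c9's peers cover all but 9, so r2c9=9.
Step 9. [r6c1∈{5}] r6c1's peers cover all but 5 ⇒ r6c1=5.
Step 10. [r4c4∈{2,4,5,9}] row 4 places 5 nowhere but r4c4 ⇒ r4c4=5.
Step 11. [r8c2∈{5,7,8}] col 2 places 5 nowhere but r8c2, so r8c2=5.
Step 12. [r8c7∈{7}] r8c7's peers cover all but 7 ⇒ r8c7=7.
Step 13. [r4c8∈{2,4}] 2 has one home in row 4: r4c8. So r4c8=2.
Step 14. [r9c4∈{1,2}] 1 has one home in row 9: r9c4, so r9c4=1.
Step 15. [r7c4∈{8}] r7c4 is down to just 8, so r7c4=8.
Step 16. [r7c1∈{6}] r7c1 is down to just 6. So r7c1=6.
Step 17. [r4c3∈{1,6,7}] across row 4, 6 lands solely at r4c3 ⇒ r4c3=6.
Step 18. [r4c6∈{9}] nothing but 9 survives at r4c6, so r4c6=9.
Step 19. [r7c8∈{3,4}] row 7 places 4 nowhere but r7c8 ⇒ r7c8=4.
Step 20. [r3c8∈{7}] r3c8 has the single candidate 7. So r3c8=7.
Step 21. [r8c1∈{8}] nothing but 8 survives at r8c1, so r8c1=8.
Step 22. [r8c8∈{9}] r8c8 is down to just 9, so r8c8=9.
Step 23. [r5c4∈{4}] nothing but 4 survives at r5c4. So r5c4=4.
Step 24. [r4c2∈{7}] r4c2 has the single candidate 7 ⇒ r4c2=7.
Step 25. [r6c8∈{3}] r6c8 is down to just 3. So r6c8=3.
Step 26. [r6c4∈{2}] r6c4 is down to just 2, so r6c4=2.
Step 27. [r9c3∈{9}] nothing but 9 survives at r9c3, so r9c3=9.
Step 28. [r2c4∈{3}] r2c4's peers cover all but 3. So r2c4=3.
Step 29. [r3c7∈{2}] only 2 remains possible at r3c7, so r3c7=2.
Step 30. [r7c7∈{3}] r7c7 is down to just 3. So r7c7=3.
Step 31. [r4c9∈{4}] nothing but 4 survives at r4c9. So r4c9=4.
Step 32. [r1c2∈{8}] r1c2's peers cover all but 8 ⇒ r1c2=8.
Step 33. [r8c9∈{1}] r8c9's peers cover all but 1. So r8c9=1.
Step 34. [r3c9∈{8}] only 8 remains possible at r3c9. So r3c9=8.
Step 35. [r1c3∈{1}] r1c3 is down to just 1 ⇒ r1c3=1.
Step 36. [r4c1∈{1}] r4c1 has the single candidate 1, so r4c1=1.
Step 37. [r9c5∈{2}] r9c5 is down to just 2. So r9c5=2.
Step 38. [r3c4∈{9}] only 9 remains possible at r3c4. So r3c4=9.
Step 39. [r9c7∈{5}] nothing but 5 survives at r9c7, so r9c7=5.
Step 40. [r3c6∈{1}] only 1 remains possible at r3c6. So r3c6=1.
Step 41. [r3c5∈{5}] only 5 remains possible at r3c5. So r3c5=5.
Step 42. [r2c8∈{6}] r2c8's peers cover all but 6 ⇒ r2c8=6.
Step 43. [r5c5∈{7}] r5c5's peers cover all but 7. So r5c5=7.
Step 44. [r7c3∈{7}] r7c3 is down to just 7, so r7c3=7.
Step 45. [r6c6∈{8}] r6c6 is down to just 8. So r6c6=8.

Answer: 9 8 1 7 6 2 4 5 3 / 7 2 5 3 8 4 1 6 9 / 4 6 3 9 5 1 2 7 8 / 1 7 6 5 3 9 8 2 4 / 2 3 8 4 7 6 9 1 5 / 5 9 4 2 1 8 6 3 7 / 6 1 7 8 9 5 3 4 2 / 8 5 2 6 4 3 7 9 1 / 3 4 9 1 2 7 5 8 6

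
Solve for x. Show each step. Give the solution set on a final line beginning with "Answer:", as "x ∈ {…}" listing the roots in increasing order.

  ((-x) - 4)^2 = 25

Step 1. [((-x) - 4)^2 = 25] LHS squared, RHS 25 ≥ 0: apply √ (±) ⇒ sqrt: (-x) - 4 = 5 or -5.
Step 2. [(-x) - 4 = 5 or -5] peel the -4: add 4 from each side. So sub: -x = 9 or -1.
Step 3. [-x = 9 or -1] leading − — multiply by −1. So neg: x = -9 or 1.

Answer: x ∈ {-9, 1}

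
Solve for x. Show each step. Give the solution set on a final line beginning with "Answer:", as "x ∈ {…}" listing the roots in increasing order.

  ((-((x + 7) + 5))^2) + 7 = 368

Step 1. [((-((x + 7) + 5))^2) + 7 = 368] +7 is outermost — subtract 7 both sides. So sub: (-((x + 7) + 5))^2 = 361.
Step 2. [(-((x + 7) + 5))^2 = 361] 361 ≥ 0, LHS is (·)² — take ±√ ⇒ sqrt: -((x + 7) + 5) = 19 or -19.
Step 3. [-((x + 7) + 5) = 19 or -19] flip signs both sides, so neg: (x + 7) + 5 = -19 or 19.
Step 4. [(x + 7) + 5 = -19 or 19] subtract 5: x sits inside (… + 5), so sub: x + 7 = -24 or 14.
Step 5. [x + 7 = -24 or 14] the outer +7 inverts by subtracting 7, so sub: x = -31 or 7.

Answer: x ∈ {-31, 7}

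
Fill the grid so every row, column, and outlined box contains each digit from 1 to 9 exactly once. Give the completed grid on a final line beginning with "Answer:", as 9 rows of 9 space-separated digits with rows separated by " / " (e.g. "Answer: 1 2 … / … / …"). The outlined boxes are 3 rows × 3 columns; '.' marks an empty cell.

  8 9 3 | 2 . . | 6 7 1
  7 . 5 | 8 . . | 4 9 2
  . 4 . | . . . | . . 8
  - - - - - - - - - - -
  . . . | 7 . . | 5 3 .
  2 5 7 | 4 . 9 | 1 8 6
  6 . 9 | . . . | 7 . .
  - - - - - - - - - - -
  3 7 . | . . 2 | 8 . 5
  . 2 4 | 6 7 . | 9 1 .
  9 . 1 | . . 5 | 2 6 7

Step 1. [r5c5∈{3}] r5c5's peers cover all but 3 ⇒ r5c5=3.
Step 2. [r2c6∈{1,3,6}] row 2 places 3 nowhere but r2c6. So r2c6=3.
Step 3. [r3c1∈{1}] nothing but 1 survives at r3c1. So r3c1=1.
Step 4. [r4c3∈{8}] r4c3 is down to just 8. So r4c3=8.
Step 5. [r2c5∈{1,6}] row 2 places 1 nowhere but r2c5, so r2c5=1.
Step 6. [r1c5∈{4,5}] r1c5 is the only open cell in row 1 admitting 5 ⇒ r1c5=5.
Step 7. [r8c6∈{8}] r8c6 is down to just 8. So r8c6=8.
Step 8. [r6c6∈{1}] r6c6 has the single candidate 1. So r6c6=1.
Step 9. [r4c5∈{2,6}] r4c5 is the only open cell in row 4 admitting 2 ⇒ r4c5=2.
Step 10. [r3c5∈{6,9}] across col 5, 6 lands solely at r3c5. So r3c5=6.
Step 11. [r7c8∈{4}] r7c8 has the single candidate 4, so r7c8=4.
Step 12. [r3c4∈{9}] r3c4's peers cover all but 9 ⇒ r3c4=9.
Step 13. [r6c9∈{4}] only 4 remains possible at r6c9 ⇒ r6c9=4.
Step 14. [r8c9∈{3}] r8c9 is down to just 3. So r8c9=3.
Step 15. [r7c4∈{1}] r7c4 has the single candidate 1. So r7c4=1.
Step 16. [r6c4∈{5}] r6c4 is down to just 5 ⇒ r6c4=5.
Step 17. [r9c4∈{3}] r9c4 has the single candidate 3, so r9c4=3.
Step 18. [r1c6∈{4}] r1c6 is down to just 4. So r1c6=4.
Step 19. [r6c8∈{2}] r6c8 has the single candidate 2, so r6c8=2.
Step 20. [r8c1∈{5}] r8c1's peers cover all but 5 ⇒ r8c1=5.
Step 21. [r6c2∈{3}] r6c2 is down to just 3, so r6c2=3.
Step 22. [r4c6∈{6}] nothing but 6 survives at r4c6 ⇒ r4c6=6.
Step 23. [r9c5∈{4}] r9c5 has the single candidate 4 ⇒ r9c5=4.
Step 24. [r7c3∈{6}] r7c3 has the single candidate 6, so r7c3=6.
Step 25. [r4c1∈{4}] r4c1 is down to just 4, so r4c1=4.
Step 26. [r7c5∈{9}] r7c5 is down to just 9, so r7c5=9.
Step 27. [r9c2∈{8}] only 8 remains possible at r9c2 ⇒ r9c2=8.
Step 28. [r6c5∈{8}] r6c5 is down to just 8, so r6c5=8.
Step 29. [r2c2∈{6}] nothing but 6 survives at r2c2. So r2c2=6.
Step 30. [r3c7∈{3}] nothing but 3 survives at r3c7, so r3c7=3.
Step 31. [r3c8∈{5}] r3c8 has the single candidate 5 ⇒ r3c8=5.
Step 32. [r4c9∈{9}] r4c9 has the single candidate 9 ⇒ r4c9=9.
Step 33. [r3c3∈{2}] r3c3's peers cover all but 2, so r3c3=2.
Step 34. [r4c2∈{1}] nothing but 1 survives at r4c2, so r4c2=1.
Step 35. [r3c6∈{7}] nothing but 7 survives at r3c6. So r3c6=7.

Answer: 8 9 3 2 5 4 6 7 1 / 7 6 5 8 1 3 4 9 2 / 1 4 2 9 6 7 3 5 8 / 4 1 8 7 2 6 5 3 9 / 2 5 7 4 3 9 1 8 6 / 6 3 9 5 8 1 7 2 4 / 3 7 6 1 9 2 8 4 5 / 5 2 4 6 7 8 9 1 3 / 9 8 1 3 4 5 2 6 7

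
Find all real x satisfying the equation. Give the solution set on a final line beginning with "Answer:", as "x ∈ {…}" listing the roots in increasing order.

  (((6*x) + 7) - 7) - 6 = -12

Step 1. [(((6*x) + 7) - 7) - 6 = -12] -6 is outermost — add 6 both sides ⇒ sub: ((6*x) + 7) - 7 = -6.
Step 2. [((6*x) + 7) - 7 = -6] add 7: x sits inside (… - 7) ⇒ sub: (6*x) + 7 = 1.
Step 3. [(6*x) + 7 = 1] +7 is outermost — subtract 7 both sides ⇒ sub: 6*x = -6.
Step 4. [6*x = -6] 6 out front; divide by 6. So div: x = -1.

Answer: x ∈ {-1}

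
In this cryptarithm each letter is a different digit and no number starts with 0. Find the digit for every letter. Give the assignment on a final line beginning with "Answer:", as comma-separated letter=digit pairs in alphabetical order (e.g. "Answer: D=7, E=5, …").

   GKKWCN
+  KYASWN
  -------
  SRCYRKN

Step 1. [col 1: N + N ≡ N (mod 10)] column 1: given nothing yet, carry-in 0, and all letters distinct, none taken yet, N+N≡N (mod 10) forces N=0 ⇒ N=0.
Step 2. [col 2: C + W ≡ K (mod 10)] several values work for K in column 2 (C + W ≡ K (mod 10), carry-in 0); try K=8 ⇒ K=8.
Step 3. [S] S is the leading digit of a 7-digit sum of two 6-digit numbers; the final carry is exactly 1. So S=1.
Step 4. [col 2: C + W ≡ K (mod 10)] column 2 (C + W ≡ K (mod 10), carry-in 0) doesn't pin W yet; pick W=2 and continue ⇒ W=2.
Step 5. [col 2: C + W ≡ K (mod 10)] in column 2 we have C+W≡K with carry-in 0; given W=2, K=8 and digits 0,1,2,8 already taken and all letters distinct, that pins C to 6 ⇒ C=6.
Step 6. [col 3: W + S ≡ R (mod 10)] in column 3 we have W+S≡R with carry-in 0; given W=2, S=1 and digits 0,1,2,6,8 already taken and all letters distinct, that pins R to 3, so R=3.
Step 7. [col 4: K + A ≡ Y (mod 10)] column 4 (K + A ≡ Y (mod 10), carry-in 0) doesn't pin Y yet; pick Y=7 and continue ⇒ Y=7.
Step 8. [col 4: K + A ≡ Y (mod 10)] column 4 reads K+A+carry(0)=Y with K=8, Y=7; with digits 0,1,2,3,6,7,8 already taken and all letters distinct, the only value for A is 9. So A=9.
Step 9. [col 6: G + K ≡ R (mod 10)] in column 6 we have G+K≡R with carry-in 1; given K=8, R=3 and digits 0,1,2,3,6,7,8,9 already taken and all letters distinct, that pins G to 4. So G=4.

Answer: A=9, C=6, G=4, K=8, N=0, R=3, S=1, W=2, Y=7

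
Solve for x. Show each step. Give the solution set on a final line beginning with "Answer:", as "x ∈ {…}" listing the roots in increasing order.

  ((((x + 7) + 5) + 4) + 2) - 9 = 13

Step 1. [((((x + 7) + 5) + 4) + 2) - 9 = 13] add 9: x sits inside (… - 9). So sub: (((x + 7) + 5) + 4) + 2 = 22.
Step 2. [(((x + 7) + 5) + 4) + 2 = 22] peel the +2: subtract 2 from each side. So sub: ((x + 7) + 5) + 4 = 20.
Step 3. [((x + 7) + 5) + 4 = 20] peel the +4: subtract 4 from each side ⇒ sub: (x + 7) + 5 = 16.
Step 4. [(x + 7) + 5 = 16] +5 is outermost — subtract 5 both sides. So sub: x + 7 = 11.
Step 5. [x + 7 = 11] the outer +7 inverts by subtracting 7. So sub: x = 4.

Answer: x ∈ {4}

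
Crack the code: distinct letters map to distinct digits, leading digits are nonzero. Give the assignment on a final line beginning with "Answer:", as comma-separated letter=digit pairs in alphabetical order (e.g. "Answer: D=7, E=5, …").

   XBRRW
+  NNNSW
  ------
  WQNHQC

Step 1. [col 1: W + W ≡ C (mod 10)] several values work for W in column 1 (W + W ≡ C (mod 10), carry-in 0); try W=1, so W=1.
Step 2. [col 1: W + W ≡ C (mod 10)] column 1: given W=1, carry-in 0, and digits 1 already taken and all letters distinct, W+W≡C (mod 10) forces C=2 ⇒ C=2.
Step 3. [col 2: R + S ≡ Q (mod 10)] no forcing yet in column 2 (carry-in 0); S=7 is free and consistent — try it. So S=7.
Step 4. [col 2: R + S ≡ Q (mod 10)] several values work for Q in column 2 (R + S ≡ Q (mod 10), carry-in 0); try Q=3. So Q=3.
Step 5. [col 2: R + S ≡ Q (mod 10)] in column 2 we have R+S≡Q with carry-in 0; given S=7, Q=3 and digits 1,2,3,7 already taken and all letters distinct, that pins R to 6, so R=6.
Step 6. [col 3: R + N ≡ H (mod 10)] in column 3 we have R+N≡H with carry-in 1; given R=6 and digits 1,2,3,6,7 already taken and all letters distinct, that pins N to 8, so N=8.
Step 7. [col 3: R + N ≡ H (mod 10)] from column 3 (R=6, N=8, carry-in 1, digits 1,2,3,6,7,8 already taken and all letters distinct): H must equal 5, so H=5.
Step 8. [col 4: B + N ≡ N (mod 10)] column 4: given N=8, carry-in 1, and digits 1,2,3,5,6,7,8 already taken and all letters distinct, B+N≡N (mod 10) forces B=9, so B=9.
Step 9. [col 5: X + N ≡ Q (mod 10)] column 5: given N=8, Q=3, carry-in 1, and digits 1,2,3,5,6,7,8,9 already taken and all letters distinct, X+N≡Q (mod 10) forces X=4 ⇒ X=4.

Answer: B=9, C=2, H=5, N=8, Q=3, R=6, S=7, W=1, X=4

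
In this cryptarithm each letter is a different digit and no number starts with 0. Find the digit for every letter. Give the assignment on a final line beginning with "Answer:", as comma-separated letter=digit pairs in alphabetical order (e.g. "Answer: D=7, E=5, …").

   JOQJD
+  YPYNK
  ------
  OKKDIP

Step 1. [col 1: D + K ≡ P (mod 10)] no forcing yet in column 1 (carry-in 0); D=9 is free and consistent — try it. So D=9.
Step 2. [col 1: D + K ≡ P (mod 10)] column 1 (D + K ≡ P (mod 10), carry-in 0) doesn't pin P yet; pick P=3 and continue, so P=3.
Step 3. [col 1: D + K ≡ P (mod 10)] from column 1 (D=9, P=3, carry-in 0, digits 3,9 already taken and all letters distinct): K must equal 4, so K=4.
Step 4. [col 2: J + N ≡ I (mod 10)] J=6 is one option consistent with column 2 (J + N ≡ I (mod 10), carry-in 1) — take it ⇒ J=6.
Step 5. [col 2: J + N ≡ I (mod 10)] I=2 is one option consistent with column 2 (J + N ≡ I (mod 10), carry-in 1) — take it. So I=2.
Step 6. [O] the sum has 6 digits but both addends have 5; that extra leading digit O is the final carry, namely 1. So O=1.
Step 7. [col 2: J + N ≡ I (mod 10)] from column 2 (J=6, I=2, carry-in 1, digits 1,2,3,4,6,9 already taken and all letters distinct): N must equal 5. So N=5.
Step 8. [col 3: Q + Y ≡ D (mod 10)] column 3 (Q + Y ≡ D (mod 10), carry-in 1) doesn't pin Q yet; pick Q=0 and continue. So Q=0.
Step 9. [col 3: Q + Y ≡ D (mod 10)] column 3: given Q=0, D=9, carry-in 1, and digits 0,1,2,3,4,5,6,9 already taken and all letters distinct, Q+Y≡D (mod 10) forces Y=8, so Y=8.

Answer: D=9, I=2, J=6, K=4, N=5, O=1, P=3, Q=0, Y=8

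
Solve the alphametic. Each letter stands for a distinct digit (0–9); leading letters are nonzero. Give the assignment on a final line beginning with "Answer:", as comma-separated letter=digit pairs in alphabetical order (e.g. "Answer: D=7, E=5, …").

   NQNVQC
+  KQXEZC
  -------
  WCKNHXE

Step 1. [W] adding two 6-digit numbers gives at most 6+1 digits, and here it does — W is that final carry and must be 1 ⇒ W=1.
Step 2. [col 1: C + C ≡ E (mod 10)] several values work for E in column 1 (C + C ≡ E (mod 10), carry-in 0); try E=6 ⇒ E=6.
Step 3. [col 1: C + C ≡ E (mod 10)] several values work for C in column 1 (C + C ≡ E (mod 10), carry-in 0); try C=3. So C=3.
Step 4. [col 2: Q + Z ≡ X (mod 10)] Z=7 is one option consistent with column 2 (Q + Z ≡ X (mod 10), carry-in 0) — take it, so Z=7.
Step 5. [col 2: Q + Z ≡ X (mod 10)] no forcing yet in column 2 (carry-in 0); Q=2 is free and consistent — try it. So Q=2.
Step 6. [col 2: Q + Z ≡ X (mod 10)] column 2: given Q=2, Z=7, carry-in 0, and digits 1,2,3,6,7 already taken and all letters distinct, Q+Z≡X (mod 10) forces X=9 ⇒ X=9.
Step 7. [col 3: V + E ≡ H (mod 10)] column 3 (V + E ≡ H (mod 10), carry-in 0) doesn't pin H yet; pick H=0 and continue, so H=0.
Step 8. [col 3: V + E ≡ H (mod 10)] column 3: given E=6, H=0, carry-in 0, and digits 0,1,2,3,6,7,9 already taken and all letters distinct, V+E≡H (mod 10) forces V=4. So V=4.
Step 9. [col 4: N + X ≡ N (mod 10)] no forcing yet in column 4 (carry-in 1); N=8 is free and consistent — try it, so N=8.
Step 10. [col 5: Q + Q ≡ K (mod 10)] in column 5 we have Q+Q≡K with carry-in 1; given Q=2 and digits 0,1,2,3,4,6,7,8,9 already taken and all letters distinct, that pins K to 5, so K=5.

Answer: C=3, E=6, H=0, K=5, N=8, Q=2, V=4, W=1, X=9, Z=7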